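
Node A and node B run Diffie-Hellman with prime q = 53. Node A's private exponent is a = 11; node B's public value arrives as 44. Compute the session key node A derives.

36

Shared key K = 44^11 mod 53.
44^1 ≡ 44 (mod 53)
44^2 = (44^1)^2 ≡ 44^2 = 1936 ≡ 28 (mod 53)
44^4 = (44^2)^2 ≡ 28^2 = 784 ≡ 42 (mod 53)
44^8 = (44^4)^2 ≡ 42^2 = 1764 ≡ 15 (mod 53)
44^11 = 44^8 · 44^2 · 44^1 ≡ 15 · 28 · 44 ≡ 36 (mod 53).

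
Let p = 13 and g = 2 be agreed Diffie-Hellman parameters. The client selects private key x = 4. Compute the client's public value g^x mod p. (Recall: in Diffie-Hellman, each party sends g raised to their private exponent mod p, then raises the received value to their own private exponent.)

3

Public value = 2^4 mod 13.
2^1 ≡ 2 (mod 13)
2^2 = (2^1)^2 ≡ 2^2 = 4 ≡ 4 (mod 13)
2^4 = (2^2)^2 ≡ 4^2 = 16 ≡ 3 (mod 13)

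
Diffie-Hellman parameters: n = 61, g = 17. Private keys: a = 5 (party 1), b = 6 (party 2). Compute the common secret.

60

Party 2 sends B = g^b mod n = 17^6 mod 61.
17^1 ≡ 17 (mod 61)
17^2 = (17^1)^2 ≡ 17^2 = 289 ≡ 45 (mod 61)
17^4 = (17^2)^2 ≡ 45^2 = 2025 ≡ 12 (mod 61)
17^6 = 17^4 · 17^2 ≡ 12 · 45 ≡ 52 (mod 61).
So B = 52. Party 1 then computes K = B^a mod n = 52^5 mod 61.
52^1 ≡ 52 (mod 61)
52^2 = (52^1)^2 ≡ 52^2 = 2704 ≡ 20 (mod 61)
52^4 = (52^2)^2 ≡ 20^2 = 400 ≡ 34 (mod 61)
52^5 = 52^4 · 52^1 ≡ 34 · 52 ≡ 60 (mod 61).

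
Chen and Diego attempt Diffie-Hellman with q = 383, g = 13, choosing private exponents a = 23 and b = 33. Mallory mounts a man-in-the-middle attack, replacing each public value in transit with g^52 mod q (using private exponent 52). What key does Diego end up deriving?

292

Diego receives Mallory's public value M = 13^52 mod 383 instead of the honest one.
13^1 ≡ 13 (mod 383)
13^2 = (13^1)^2 ≡ 13^2 = 169 ≡ 169 (mod 383)
13^4 = (13^2)^2 ≡ 169^2 = 28561 ≡ 219 (mod 383)
13^8 = (13^4)^2 ≡ 219^2 = 47961 ≡ 86 (mod 383)
13^16 = (13^8)^2 ≡ 86^2 = 7396 ≡ 119 (mod 383)
13^32 = (13^16)^2 ≡ 119^2 = 14161 ≡ 373 (mod 383)
13^52 = 13^32 · 13^16 · 13^4 ≡ 373 · 119 · 219 ≡ 213 (mod 383).
So M = 213. Diego computes K = M^33 mod 383.
213^1 ≡ 213 (mod 383)
213^2 = (213^1)^2 ≡ 213^2 = 45369 ≡ 175 (mod 383)
213^4 = (213^2)^2 ≡ 175^2 = 30625 ≡ 368 (mod 383)
213^8 = (213^4)^2 ≡ 368^2 = 135424 ≡ 225 (mod 383)
213^16 = (213^8)^2 ≡ 225^2 = 50625 ≡ 69 (mod 383)
213^32 = (213^16)^2 ≡ 69^2 = 4761 ≡ 165 (mod 383)
213^33 = 213^32 · 213^1 ≡ 165 · 213 ≡ 292 (mod 383).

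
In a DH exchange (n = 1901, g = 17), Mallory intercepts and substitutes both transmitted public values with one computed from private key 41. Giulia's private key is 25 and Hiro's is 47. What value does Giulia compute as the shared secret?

Giulia receives Mallory's public value M = 17^41 mod 1901 instead of the honest one.
17^1 ≡ 17 (mod 1901)
17^2 = (17^1)^2 ≡ 17^2 = 289 ≡ 289 (mod 1901)
17^4 = (17^2)^2 ≡ 289^2 = 83521 ≡ 1778 (mod 1901)
17^8 = (17^4)^2 ≡ 1778^2 = 3161284 ≡ 1822 (mod 1901)
17^16 = (17^8)^2 ≡ 1822^2 = 3319684 ≡ 538 (mod 1901)
17^32 = (17^16)^2 ≡ 538^2 = 289444 ≡ 492 (mod 1901)
17^41 = 17^32 · 17^8 · 17^1 ≡ 492 · 1822 · 17 ≡ 792 (mod 1901).
So M = 792. Giulia computes K = M^25 mod 1901.
792^1 ≡ 792 (mod 1901)
792^2 = (792^1)^2 ≡ 792^2 = 627264 ≡ 1835 (mod 1901)
792^4 = (792^2)^2 ≡ 1835^2 = 3367225 ≡ 554 (mod 1901)
792^8 = (792^4)^2 ≡ 554^2 = 306916 ≡ 855 (mod 1901)
792^16 = (792^8)^2 ≡ 855^2 = 731025 ≡ 1041 (mod 1901)
792^25 = 792^16 · 792^8 · 792^1 ≡ 1041 · 855 · 792 ≡ 443 (mod 1901).

443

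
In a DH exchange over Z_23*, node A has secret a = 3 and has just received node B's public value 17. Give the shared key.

14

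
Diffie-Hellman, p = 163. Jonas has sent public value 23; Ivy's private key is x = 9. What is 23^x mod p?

162

Shared key K = 23^9 mod 163.
23^1 ≡ 23 (mod 163)
23^2 = (23^1)^2 ≡ 23^2 = 529 ≡ 40 (mod 163)
23^4 = (23^2)^2 ≡ 40^2 = 1600 ≡ 133 (mod 163)
23^8 = (23^4)^2 ≡ 133^2 = 17689 ≡ 85 (mod 163)
23^9 = 23^8 · 23^1 ≡ 85 · 23 ≡ 162 (mod 163).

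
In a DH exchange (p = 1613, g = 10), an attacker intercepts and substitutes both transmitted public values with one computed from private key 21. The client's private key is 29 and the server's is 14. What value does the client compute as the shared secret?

The client receives an attacker's public value M = 10^21 mod 1613 instead of the honest one.
10^1 ≡ 10 (mod 1613)
10^2 = (10^1)^2 ≡ 10^2 = 100 ≡ 100 (mod 1613)
10^4 = (10^2)^2 ≡ 100^2 = 10000 ≡ 322 (mod 1613)
10^8 = (10^4)^2 ≡ 322^2 = 103684 ≡ 452 (mod 1613)
10^16 = (10^8)^2 ≡ 452^2 = 204304 ≡ 1066 (mod 1613)
10^21 = 10^16 · 10^4 · 10^1 ≡ 1066 · 322 · 10 ≡ 56 (mod 1613).
So M = 56. The client computes K = M^29 mod 1613.
56^1 ≡ 56 (mod 1613)
56^2 = (56^1)^2 ≡ 56^2 = 3136 ≡ 1523 (mod 1613)
56^4 = (56^2)^2 ≡ 1523^2 = 2319529 ≡ 35 (mod 1613)
56^8 = (56^4)^2 ≡ 35^2 = 1225 ≡ 1225 (mod 1613)
56^16 = (56^8)^2 ≡ 1225^2 = 1500625 ≡ 535 (mod 1613)
56^29 = 56^16 · 56^8 · 56^4 · 56^1 ≡ 535 · 1225 · 35 · 56 ≡ 1481 (mod 1613).

1481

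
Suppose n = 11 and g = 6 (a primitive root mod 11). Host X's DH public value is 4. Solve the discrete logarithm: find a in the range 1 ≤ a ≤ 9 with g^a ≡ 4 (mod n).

Try successive powers of 6 modulo 11:
6^1 ≡ 6
6^2 ≡ 3
6^3 ≡ 7
6^4 ≡ 9
6^5 ≡ 10
6^6 ≡ 5
6^7 ≡ 8
6^8 ≡ 4
Found: a = 8.

8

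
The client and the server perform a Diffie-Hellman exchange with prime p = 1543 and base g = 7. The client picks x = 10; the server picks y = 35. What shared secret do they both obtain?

The server sends B = g^y mod p = 7^35 mod 1543.
7^1 ≡ 7 (mod 1543)
7^2 = (7^1)^2 ≡ 7^2 = 49 ≡ 49 (mod 1543)
7^4 = (7^2)^2 ≡ 49^2 = 2401 ≡ 858 (mod 1543)
7^8 = (7^4)^2 ≡ 858^2 = 736164 ≡ 153 (mod 1543)
7^16 = (7^8)^2 ≡ 153^2 = 23409 ≡ 264 (mod 1543)
7^32 = (7^16)^2 ≡ 264^2 = 69696 ≡ 261 (mod 1543)
7^35 = 7^32 · 7^2 · 7^1 ≡ 261 · 49 · 7 ≡ 29 (mod 1543).
So B = 29. The client then computes K = B^x mod p = 29^10 mod 1543.
29^1 ≡ 29 (mod 1543)
29^2 = (29^1)^2 ≡ 29^2 = 841 ≡ 841 (mod 1543)
29^4 = (29^2)^2 ≡ 841^2 = 707281 ≡ 587 (mod 1543)
29^8 = (29^4)^2 ≡ 587^2 = 344569 ≡ 480 (mod 1543)
29^10 = 29^8 · 29^2 ≡ 480 · 841 ≡ 957 (mod 1543).

957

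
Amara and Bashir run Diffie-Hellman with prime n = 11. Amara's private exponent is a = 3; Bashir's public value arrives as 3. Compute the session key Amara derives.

Shared key K = 3^3 mod 11.
3^1 ≡ 3 (mod 11)
3^2 = (3^1)^2 ≡ 3^2 = 9 ≡ 9 (mod 11)
3^3 = 3^2 · 3^1 ≡ 9 · 3 ≡ 5 (mod 11).

5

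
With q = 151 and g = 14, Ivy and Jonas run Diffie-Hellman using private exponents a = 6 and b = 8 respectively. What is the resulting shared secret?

Jonas sends B = g^b mod q = 14^8 mod 151.
14^1 ≡ 14 (mod 151)
14^2 = (14^1)^2 ≡ 14^2 = 196 ≡ 45 (mod 151)
14^4 = (14^2)^2 ≡ 45^2 = 2025 ≡ 62 (mod 151)
14^8 = (14^4)^2 ≡ 62^2 = 3844 ≡ 69 (mod 151)
So B = 69. Ivy then computes K = B^a mod q = 69^6 mod 151.
69^1 ≡ 69 (mod 151)
69^2 = (69^1)^2 ≡ 69^2 = 4761 ≡ 80 (mod 151)
69^4 = (69^2)^2 ≡ 80^2 = 6400 ≡ 58 (mod 151)
69^6 = 69^4 · 69^2 ≡ 58 · 80 ≡ 110 (mod 151).

110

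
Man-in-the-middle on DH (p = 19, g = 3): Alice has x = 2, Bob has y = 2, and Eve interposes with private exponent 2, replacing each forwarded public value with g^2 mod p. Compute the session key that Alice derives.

5

Alice receives Eve's public value M = 3^2 mod 19 instead of the honest one.
3^1 ≡ 3 (mod 19)
3^2 = (3^1)^2 ≡ 3^2 = 9 ≡ 9 (mod 19)
So M = 9. Alice computes K = M^2 mod 19.
9^1 ≡ 9 (mod 19)
9^2 = (9^1)^2 ≡ 9^2 = 81 ≡ 5 (mod 19)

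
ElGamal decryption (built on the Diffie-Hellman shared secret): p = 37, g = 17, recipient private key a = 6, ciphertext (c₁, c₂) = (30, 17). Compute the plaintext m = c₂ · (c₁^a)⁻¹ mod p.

Shared mask s = c₁^a mod p = 30^6 mod 37.
30^1 ≡ 30 (mod 37)
30^2 = (30^1)^2 ≡ 30^2 = 900 ≡ 12 (mod 37)
30^4 = (30^2)^2 ≡ 12^2 = 144 ≡ 33 (mod 37)
30^6 = 30^4 · 30^2 ≡ 33 · 12 ≡ 26 (mod 37).
So s = 26; s⁻¹ ≡ 10 (mod 37).
m = c₂ · s⁻¹ mod 37 = 17 · 10 mod 37 = 22.

22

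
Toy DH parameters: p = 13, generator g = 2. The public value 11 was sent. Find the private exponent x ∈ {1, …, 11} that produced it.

Try successive powers of 2 modulo 13:
2^1 ≡ 2
2^2 ≡ 4
2^3 ≡ 8
2^4 ≡ 3
2^5 ≡ 6
2^6 ≡ 12
2^7 ≡ 11
Found: x = 7.

7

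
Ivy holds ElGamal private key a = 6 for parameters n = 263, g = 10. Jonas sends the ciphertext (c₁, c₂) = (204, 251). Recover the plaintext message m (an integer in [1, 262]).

Shared mask s = c₁^a mod n = 204^6 mod 263.
204^1 ≡ 204 (mod 263)
204^2 = (204^1)^2 ≡ 204^2 = 41616 ≡ 62 (mod 263)
204^4 = (204^2)^2 ≡ 62^2 = 3844 ≡ 162 (mod 263)
204^6 = 204^4 · 204^2 ≡ 162 · 62 ≡ 50 (mod 263).
So s = 50; s⁻¹ ≡ 121 (mod 263).
m = c₂ · s⁻¹ mod 263 = 251 · 121 mod 263 = 126.

126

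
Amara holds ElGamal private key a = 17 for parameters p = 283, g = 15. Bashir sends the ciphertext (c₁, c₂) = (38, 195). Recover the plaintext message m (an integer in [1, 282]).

44

Shared mask s = c₁^a mod p = 38^17 mod 283.
38^1 ≡ 38 (mod 283)
38^2 = (38^1)^2 ≡ 38^2 = 1444 ≡ 29 (mod 283)
38^4 = (38^2)^2 ≡ 29^2 = 841 ≡ 275 (mod 283)
38^8 = (38^4)^2 ≡ 275^2 = 75625 ≡ 64 (mod 283)
38^16 = (38^8)^2 ≡ 64^2 = 4096 ≡ 134 (mod 283)
38^17 = 38^16 · 38^1 ≡ 134 · 38 ≡ 281 (mod 283).
So s = 281; s⁻¹ ≡ 141 (mod 283).
m = c₂ · s⁻¹ mod 283 = 195 · 141 mod 283 = 44.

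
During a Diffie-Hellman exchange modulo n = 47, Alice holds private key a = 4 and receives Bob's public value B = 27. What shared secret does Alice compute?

12

Shared key K = 27^4 mod 47.
27^1 ≡ 27 (mod 47)
27^2 = (27^1)^2 ≡ 27^2 = 729 ≡ 24 (mod 47)
27^4 = (27^2)^2 ≡ 24^2 = 576 ≡ 12 (mod 47)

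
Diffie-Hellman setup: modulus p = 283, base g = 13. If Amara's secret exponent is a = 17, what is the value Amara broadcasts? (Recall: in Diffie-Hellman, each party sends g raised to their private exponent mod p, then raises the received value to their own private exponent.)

248

Public value = 13^17 (mod 283).
13^1 ≡ 13 (mod 283)
13^2 = (13^1)^2 ≡ 13^2 = 169 ≡ 169 (mod 283)
13^4 = (13^2)^2 ≡ 169^2 = 28561 ≡ 261 (mod 283)
13^8 = (13^4)^2 ≡ 261^2 = 68121 ≡ 201 (mod 283)
13^16 = (13^8)^2 ≡ 201^2 = 40401 ≡ 215 (mod 283)
13^17 = 13^16 · 13^1 ≡ 215 · 13 ≡ 248 (mod 283).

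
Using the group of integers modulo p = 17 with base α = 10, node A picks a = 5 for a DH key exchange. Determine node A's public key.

Public value = 10^5 (mod 17).
10^1 ≡ 10 (mod 17)
10^2 = (10^1)^2 ≡ 10^2 = 100 ≡ 15 (mod 17)
10^4 = (10^2)^2 ≡ 15^2 = 225 ≡ 4 (mod 17)
10^5 = 10^4 · 10^1 ≡ 4 · 10 ≡ 6 (mod 17).

6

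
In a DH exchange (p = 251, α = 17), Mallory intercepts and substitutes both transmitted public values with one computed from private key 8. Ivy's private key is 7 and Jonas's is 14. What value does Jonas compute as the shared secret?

232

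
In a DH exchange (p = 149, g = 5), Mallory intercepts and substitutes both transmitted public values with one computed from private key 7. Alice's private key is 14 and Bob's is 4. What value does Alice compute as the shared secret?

123

Alice receives Mallory's public value M = 5^7 mod 149 instead of the honest one.
5^1 ≡ 5 (mod 149)
5^2 = (5^1)^2 ≡ 5^2 = 25 ≡ 25 (mod 149)
5^4 = (5^2)^2 ≡ 25^2 = 625 ≡ 29 (mod 149)
5^7 = 5^4 · 5^2 · 5^1 ≡ 29 · 25 · 5 ≡ 49 (mod 149).
So M = 49. Alice computes K = M^14 mod 149.
49^1 ≡ 49 (mod 149)
49^2 = (49^1)^2 ≡ 49^2 = 2401 ≡ 17 (mod 149)
49^4 = (49^2)^2 ≡ 17^2 = 289 ≡ 140 (mod 149)
49^8 = (49^4)^2 ≡ 140^2 = 19600 ≡ 81 (mod 149)
49^14 = 49^8 · 49^4 · 49^2 ≡ 81 · 140 · 17 ≡ 123 (mod 149).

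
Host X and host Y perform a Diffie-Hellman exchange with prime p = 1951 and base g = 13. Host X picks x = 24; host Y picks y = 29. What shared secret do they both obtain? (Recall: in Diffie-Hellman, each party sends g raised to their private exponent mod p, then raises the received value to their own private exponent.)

144

Host Y sends B = g^y mod p = 13^29 mod 1951.
13^1 ≡ 13 (mod 1951)
13^2 = (13^1)^2 ≡ 13^2 = 169 ≡ 169 (mod 1951)
13^4 = (13^2)^2 ≡ 169^2 = 28561 ≡ 1247 (mod 1951)
13^8 = (13^4)^2 ≡ 1247^2 = 1555009 ≡ 62 (mod 1951)
13^16 = (13^8)^2 ≡ 62^2 = 3844 ≡ 1893 (mod 1951)
13^29 = 13^16 · 13^8 · 13^4 · 13^1 ≡ 1893 · 62 · 1247 · 13 ≡ 1124 (mod 1951).
So B = 1124. Host X then computes K = B^x mod p = 1124^24 mod 1951.
1124^1 ≡ 1124 (mod 1951)
1124^2 = (1124^1)^2 ≡ 1124^2 = 1263376 ≡ 1079 (mod 1951)
1124^4 = (1124^2)^2 ≡ 1079^2 = 1164241 ≡ 1445 (mod 1951)
1124^8 = (1124^4)^2 ≡ 1445^2 = 2088025 ≡ 455 (mod 1951)
1124^16 = (1124^8)^2 ≡ 455^2 = 207025 ≡ 219 (mod 1951)
1124^24 = 1124^16 · 1124^8 ≡ 219 · 455 ≡ 144 (mod 1951).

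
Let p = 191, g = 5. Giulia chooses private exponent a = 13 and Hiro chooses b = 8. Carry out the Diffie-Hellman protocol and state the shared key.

150

Hiro sends B = g^b mod p = 5^8 mod 191.
5^1 ≡ 5 (mod 191)
5^2 = (5^1)^2 ≡ 5^2 = 25 ≡ 25 (mod 191)
5^4 = (5^2)^2 ≡ 25^2 = 625 ≡ 52 (mod 191)
5^8 = (5^4)^2 ≡ 52^2 = 2704 ≡ 30 (mod 191)
So B = 30. Giulia then computes K = B^a mod p = 30^13 mod 191.
30^1 ≡ 30 (mod 191)
30^2 = (30^1)^2 ≡ 30^2 = 900 ≡ 136 (mod 191)
30^4 = (30^2)^2 ≡ 136^2 = 18496 ≡ 160 (mod 191)
30^8 = (30^4)^2 ≡ 160^2 = 25600 ≡ 6 (mod 191)
30^13 = 30^8 · 30^4 · 30^1 ≡ 6 · 160 · 30 ≡ 150 (mod 191).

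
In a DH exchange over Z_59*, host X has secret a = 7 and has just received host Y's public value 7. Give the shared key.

21

Shared key K = 7^7 mod 59.
7^1 ≡ 7 (mod 59)
7^2 = (7^1)^2 ≡ 7^2 = 49 ≡ 49 (mod 59)
7^4 = (7^2)^2 ≡ 49^2 = 2401 ≡ 41 (mod 59)
7^7 = 7^4 · 7^2 · 7^1 ≡ 41 · 49 · 7 ≡ 21 (mod 59).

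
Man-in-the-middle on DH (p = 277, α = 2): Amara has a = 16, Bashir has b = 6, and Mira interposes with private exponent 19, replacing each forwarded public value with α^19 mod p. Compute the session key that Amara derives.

Amara receives Mira's public value M = 2^19 mod 277 instead of the honest one.
2^1 ≡ 2 (mod 277)
2^2 = (2^1)^2 ≡ 2^2 = 4 ≡ 4 (mod 277)
2^4 = (2^2)^2 ≡ 4^2 = 16 ≡ 16 (mod 277)
2^8 = (2^4)^2 ≡ 16^2 = 256 ≡ 256 (mod 277)
2^16 = (2^8)^2 ≡ 256^2 = 65536 ≡ 164 (mod 277)
2^19 = 2^16 · 2^2 · 2^1 ≡ 164 · 4 · 2 ≡ 204 (mod 277).
So M = 204. Amara computes K = M^16 mod 277.
204^1 ≡ 204 (mod 277)
204^2 = (204^1)^2 ≡ 204^2 = 41616 ≡ 66 (mod 277)
204^4 = (204^2)^2 ≡ 66^2 = 4356 ≡ 201 (mod 277)
204^8 = (204^4)^2 ≡ 201^2 = 40401 ≡ 236 (mod 277)
204^16 = (204^8)^2 ≡ 236^2 = 55696 ≡ 19 (mod 277)

19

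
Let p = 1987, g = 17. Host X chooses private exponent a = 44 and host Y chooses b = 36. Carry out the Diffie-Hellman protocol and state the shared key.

Host X sends A = g^a mod p = 17^44 mod 1987.
17^1 ≡ 17 (mod 1987)
17^2 = (17^1)^2 ≡ 17^2 = 289 ≡ 289 (mod 1987)
17^4 = (17^2)^2 ≡ 289^2 = 83521 ≡ 67 (mod 1987)
17^8 = (17^4)^2 ≡ 67^2 = 4489 ≡ 515 (mod 1987)
17^16 = (17^8)^2 ≡ 515^2 = 265225 ≡ 954 (mod 1987)
17^32 = (17^16)^2 ≡ 954^2 = 910116 ≡ 70 (mod 1987)
17^44 = 17^32 · 17^8 · 17^4 ≡ 70 · 515 · 67 ≡ 1145 (mod 1987).
So A = 1145. Host Y then computes K = A^b mod p = 1145^36 mod 1987.
1145^1 ≡ 1145 (mod 1987)
1145^2 = (1145^1)^2 ≡ 1145^2 = 1311025 ≡ 1592 (mod 1987)
1145^4 = (1145^2)^2 ≡ 1592^2 = 2534464 ≡ 1039 (mod 1987)
1145^8 = (1145^4)^2 ≡ 1039^2 = 1079521 ≡ 580 (mod 1987)
1145^16 = (1145^8)^2 ≡ 580^2 = 336400 ≡ 597 (mod 1987)
1145^32 = (1145^16)^2 ≡ 597^2 = 356409 ≡ 736 (mod 1987)
1145^36 = 1145^32 · 1145^4 ≡ 736 · 1039 ≡ 1696 (mod 1987).

1696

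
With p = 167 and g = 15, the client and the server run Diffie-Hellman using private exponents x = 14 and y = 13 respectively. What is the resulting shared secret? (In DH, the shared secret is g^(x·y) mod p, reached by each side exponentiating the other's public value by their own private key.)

114

The server sends B = g^y mod p = 15^13 mod 167.
15^1 ≡ 15 (mod 167)
15^2 = (15^1)^2 ≡ 15^2 = 225 ≡ 58 (mod 167)
15^4 = (15^2)^2 ≡ 58^2 = 3364 ≡ 24 (mod 167)
15^8 = (15^4)^2 ≡ 24^2 = 576 ≡ 75 (mod 167)
15^13 = 15^8 · 15^4 · 15^1 ≡ 75 · 24 · 15 ≡ 113 (mod 167).
So B = 113. The client then computes K = B^x mod p = 113^14 mod 167.
113^1 ≡ 113 (mod 167)
113^2 = (113^1)^2 ≡ 113^2 = 12769 ≡ 77 (mod 167)
113^4 = (113^2)^2 ≡ 77^2 = 5929 ≡ 84 (mod 167)
113^8 = (113^4)^2 ≡ 84^2 = 7056 ≡ 42 (mod 167)
113^14 = 113^8 · 113^4 · 113^2 ≡ 42 · 84 · 77 ≡ 114 (mod 167).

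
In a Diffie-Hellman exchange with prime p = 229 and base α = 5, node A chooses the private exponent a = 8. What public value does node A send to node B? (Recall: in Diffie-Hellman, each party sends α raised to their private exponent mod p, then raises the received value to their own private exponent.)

180

Public value = 5^8 mod 229.
5^1 ≡ 5 (mod 229)
5^2 = (5^1)^2 ≡ 5^2 = 25 ≡ 25 (mod 229)
5^4 = (5^2)^2 ≡ 25^2 = 625 ≡ 167 (mod 229)
5^8 = (5^4)^2 ≡ 167^2 = 27889 ≡ 180 (mod 229)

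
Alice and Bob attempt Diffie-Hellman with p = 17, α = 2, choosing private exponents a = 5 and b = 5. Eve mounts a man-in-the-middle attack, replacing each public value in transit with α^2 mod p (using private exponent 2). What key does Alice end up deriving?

4

Alice receives Eve's public value M = 2^2 mod 17 instead of the honest one.
2^1 ≡ 2 (mod 17)
2^2 = (2^1)^2 ≡ 2^2 = 4 ≡ 4 (mod 17)
So M = 4. Alice computes K = M^5 mod 17.
4^1 ≡ 4 (mod 17)
4^2 = (4^1)^2 ≡ 4^2 = 16 ≡ 16 (mod 17)
4^4 = (4^2)^2 ≡ 16^2 = 256 ≡ 1 (mod 17)
4^5 = 4^4 · 4^1 ≡ 1 · 4 ≡ 4 (mod 17).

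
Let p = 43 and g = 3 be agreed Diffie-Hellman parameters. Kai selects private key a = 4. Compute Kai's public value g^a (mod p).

Public value = 3^4 (mod 43).
3^1 ≡ 3 (mod 43)
3^2 = (3^1)^2 ≡ 3^2 = 9 ≡ 9 (mod 43)
3^4 = (3^2)^2 ≡ 9^2 = 81 ≡ 38 (mod 43)

38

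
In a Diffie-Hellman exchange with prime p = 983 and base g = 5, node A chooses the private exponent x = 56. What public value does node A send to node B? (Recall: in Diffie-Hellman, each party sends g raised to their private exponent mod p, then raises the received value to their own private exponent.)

Public value = 5^56 (mod 983).
5^1 ≡ 5 (mod 983)
5^2 = (5^1)^2 ≡ 5^2 = 25 ≡ 25 (mod 983)
5^4 = (5^2)^2 ≡ 25^2 = 625 ≡ 625 (mod 983)
5^8 = (5^4)^2 ≡ 625^2 = 390625 ≡ 374 (mod 983)
5^16 = (5^8)^2 ≡ 374^2 = 139876 ≡ 290 (mod 983)
5^32 = (5^16)^2 ≡ 290^2 = 84100 ≡ 545 (mod 983)
5^56 = 5^32 · 5^16 · 5^8 ≡ 545 · 290 · 374 ≡ 944 (mod 983).

944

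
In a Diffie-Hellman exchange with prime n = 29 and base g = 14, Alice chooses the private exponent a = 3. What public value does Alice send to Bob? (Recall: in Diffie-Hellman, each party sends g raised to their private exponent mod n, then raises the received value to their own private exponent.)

18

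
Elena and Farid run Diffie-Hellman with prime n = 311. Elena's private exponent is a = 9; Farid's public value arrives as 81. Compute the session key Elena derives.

196

Shared key K = 81^9 mod 311.
81^1 ≡ 81 (mod 311)
81^2 = (81^1)^2 ≡ 81^2 = 6561 ≡ 30 (mod 311)
81^4 = (81^2)^2 ≡ 30^2 = 900 ≡ 278 (mod 311)
81^8 = (81^4)^2 ≡ 278^2 = 77284 ≡ 156 (mod 311)
81^9 = 81^8 · 81^1 ≡ 156 · 81 ≡ 196 (mod 311).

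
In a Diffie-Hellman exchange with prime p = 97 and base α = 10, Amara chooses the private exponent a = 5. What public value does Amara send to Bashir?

90

Public value = 10^5 (mod 97).
10^1 ≡ 10 (mod 97)
10^2 = (10^1)^2 ≡ 10^2 = 100 ≡ 3 (mod 97)
10^4 = (10^2)^2 ≡ 3^2 = 9 ≡ 9 (mod 97)
10^5 = 10^4 · 10^1 ≡ 9 · 10 ≡ 90 (mod 97).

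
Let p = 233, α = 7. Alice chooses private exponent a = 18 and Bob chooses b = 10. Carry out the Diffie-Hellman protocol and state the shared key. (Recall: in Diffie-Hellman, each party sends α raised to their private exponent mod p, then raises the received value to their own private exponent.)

Bob sends B = α^b mod p = 7^10 mod 233.
7^1 ≡ 7 (mod 233)
7^2 = (7^1)^2 ≡ 7^2 = 49 ≡ 49 (mod 233)
7^4 = (7^2)^2 ≡ 49^2 = 2401 ≡ 71 (mod 233)
7^8 = (7^4)^2 ≡ 71^2 = 5041 ≡ 148 (mod 233)
7^10 = 7^8 · 7^2 ≡ 148 · 49 ≡ 29 (mod 233).
So B = 29. Alice then computes K = B^a mod p = 29^18 mod 233.
29^1 ≡ 29 (mod 233)
29^2 = (29^1)^2 ≡ 29^2 = 841 ≡ 142 (mod 233)
29^4 = (29^2)^2 ≡ 142^2 = 20164 ≡ 126 (mod 233)
29^8 = (29^4)^2 ≡ 126^2 = 15876 ≡ 32 (mod 233)
29^16 = (29^8)^2 ≡ 32^2 = 1024 ≡ 92 (mod 233)
29^18 = 29^16 · 29^2 ≡ 92 · 142 ≡ 16 (mod 233).

16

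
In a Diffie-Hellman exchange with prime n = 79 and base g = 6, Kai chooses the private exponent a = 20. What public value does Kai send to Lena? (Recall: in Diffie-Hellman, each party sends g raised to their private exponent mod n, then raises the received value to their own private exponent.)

51

Public value = 6^20 (mod 79).
6^1 ≡ 6 (mod 79)
6^2 = (6^1)^2 ≡ 6^2 = 36 ≡ 36 (mod 79)
6^4 = (6^2)^2 ≡ 36^2 = 1296 ≡ 32 (mod 79)
6^8 = (6^4)^2 ≡ 32^2 = 1024 ≡ 76 (mod 79)
6^16 = (6^8)^2 ≡ 76^2 = 5776 ≡ 9 (mod 79)
6^20 = 6^16 · 6^4 ≡ 9 · 32 ≡ 51 (mod 79).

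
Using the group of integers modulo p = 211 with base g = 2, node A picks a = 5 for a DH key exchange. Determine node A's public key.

32

Public value = 2^5 mod 211.
2^1 ≡ 2 (mod 211)
2^2 = (2^1)^2 ≡ 2^2 = 4 ≡ 4 (mod 211)
2^4 = (2^2)^2 ≡ 4^2 = 16 ≡ 16 (mod 211)
2^5 = 2^4 · 2^1 ≡ 16 · 2 ≡ 32 (mod 211).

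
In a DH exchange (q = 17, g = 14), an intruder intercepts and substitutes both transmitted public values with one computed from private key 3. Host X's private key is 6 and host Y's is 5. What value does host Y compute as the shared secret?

11

Host Y receives an intruder's public value M = 14^3 mod 17 instead of the honest one.
14^1 ≡ 14 (mod 17)
14^2 = (14^1)^2 ≡ 14^2 = 196 ≡ 9 (mod 17)
14^3 = 14^2 · 14^1 ≡ 9 · 14 ≡ 7 (mod 17).
So M = 7. Host Y computes K = M^5 mod 17.
7^1 ≡ 7 (mod 17)
7^2 = (7^1)^2 ≡ 7^2 = 49 ≡ 15 (mod 17)
7^4 = (7^2)^2 ≡ 15^2 = 225 ≡ 4 (mod 17)
7^5 = 7^4 · 7^1 ≡ 4 · 7 ≡ 11 (mod 17).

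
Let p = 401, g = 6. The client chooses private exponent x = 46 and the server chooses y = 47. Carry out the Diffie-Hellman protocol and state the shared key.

201

The server sends B = g^y mod p = 6^47 mod 401.
6^1 ≡ 6 (mod 401)
6^2 = (6^1)^2 ≡ 6^2 = 36 ≡ 36 (mod 401)
6^4 = (6^2)^2 ≡ 36^2 = 1296 ≡ 93 (mod 401)
6^8 = (6^4)^2 ≡ 93^2 = 8649 ≡ 228 (mod 401)
6^16 = (6^8)^2 ≡ 228^2 = 51984 ≡ 255 (mod 401)
6^32 = (6^16)^2 ≡ 255^2 = 65025 ≡ 63 (mod 401)
6^47 = 6^32 · 6^8 · 6^4 · 6^2 · 6^1 ≡ 63 · 228 · 93 · 36 · 6 ≡ 71 (mod 401).
So B = 71. The client then computes K = B^x mod p = 71^46 mod 401.
71^1 ≡ 71 (mod 401)
71^2 = (71^1)^2 ≡ 71^2 = 5041 ≡ 229 (mod 401)
71^4 = (71^2)^2 ≡ 229^2 = 52441 ≡ 311 (mod 401)
71^8 = (71^4)^2 ≡ 311^2 = 96721 ≡ 80 (mod 401)
71^16 = (71^8)^2 ≡ 80^2 = 6400 ≡ 385 (mod 401)
71^32 = (71^16)^2 ≡ 385^2 = 148225 ≡ 256 (mod 401)
71^46 = 71^32 · 71^8 · 71^4 · 71^2 ≡ 256 · 80 · 311 · 229 ≡ 201 (mod 401).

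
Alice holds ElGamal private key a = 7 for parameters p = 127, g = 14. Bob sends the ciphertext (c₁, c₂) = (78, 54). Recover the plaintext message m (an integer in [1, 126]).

26

Shared mask s = c₁^a mod p = 78^7 mod 127.
78^1 ≡ 78 (mod 127)
78^2 = (78^1)^2 ≡ 78^2 = 6084 ≡ 115 (mod 127)
78^4 = (78^2)^2 ≡ 115^2 = 13225 ≡ 17 (mod 127)
78^7 = 78^4 · 78^2 · 78^1 ≡ 17 · 115 · 78 ≡ 90 (mod 127).
So s = 90; s⁻¹ ≡ 24 (mod 127).
m = c₂ · s⁻¹ mod 127 = 54 · 24 mod 127 = 26.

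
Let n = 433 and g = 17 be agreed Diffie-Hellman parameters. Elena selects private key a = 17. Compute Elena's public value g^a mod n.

243

Public value = 17^17 mod 433.
17^1 ≡ 17 (mod 433)
17^2 = (17^1)^2 ≡ 17^2 = 289 ≡ 289 (mod 433)
17^4 = (17^2)^2 ≡ 289^2 = 83521 ≡ 385 (mod 433)
17^8 = (17^4)^2 ≡ 385^2 = 148225 ≡ 139 (mod 433)
17^16 = (17^8)^2 ≡ 139^2 = 19321 ≡ 269 (mod 433)
17^17 = 17^16 · 17^1 ≡ 269 · 17 ≡ 243 (mod 433).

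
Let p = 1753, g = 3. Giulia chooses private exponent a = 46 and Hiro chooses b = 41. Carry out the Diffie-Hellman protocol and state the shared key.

Hiro sends B = g^b mod p = 3^41 mod 1753.
3^1 ≡ 3 (mod 1753)
3^2 = (3^1)^2 ≡ 3^2 = 9 ≡ 9 (mod 1753)
3^4 = (3^2)^2 ≡ 9^2 = 81 ≡ 81 (mod 1753)
3^8 = (3^4)^2 ≡ 81^2 = 6561 ≡ 1302 (mod 1753)
3^16 = (3^8)^2 ≡ 1302^2 = 1695204 ≡ 53 (mod 1753)
3^32 = (3^16)^2 ≡ 53^2 = 2809 ≡ 1056 (mod 1753)
3^41 = 3^32 · 3^8 · 3^1 ≡ 1056 · 1302 · 3 ≡ 1680 (mod 1753).
So B = 1680. Giulia then computes K = B^a mod p = 1680^46 mod 1753.
1680^1 ≡ 1680 (mod 1753)
1680^2 = (1680^1)^2 ≡ 1680^2 = 2822400 ≡ 70 (mod 1753)
1680^4 = (1680^2)^2 ≡ 70^2 = 4900 ≡ 1394 (mod 1753)
1680^8 = (1680^4)^2 ≡ 1394^2 = 1943236 ≡ 912 (mod 1753)
1680^16 = (1680^8)^2 ≡ 912^2 = 831744 ≡ 822 (mod 1753)
1680^32 = (1680^16)^2 ≡ 822^2 = 675684 ≡ 779 (mod 1753)
1680^46 = 1680^32 · 1680^8 · 1680^4 · 1680^2 ≡ 779 · 912 · 1394 · 70 ≡ 1735 (mod 1753).

1735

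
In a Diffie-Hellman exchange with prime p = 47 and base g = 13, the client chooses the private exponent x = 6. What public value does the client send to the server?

3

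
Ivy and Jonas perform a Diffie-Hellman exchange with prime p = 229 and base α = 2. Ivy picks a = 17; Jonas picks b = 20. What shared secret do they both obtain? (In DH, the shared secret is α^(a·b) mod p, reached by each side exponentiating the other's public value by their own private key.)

Jonas sends B = α^b mod p = 2^20 mod 229.
2^1 ≡ 2 (mod 229)
2^2 = (2^1)^2 ≡ 2^2 = 4 ≡ 4 (mod 229)
2^4 = (2^2)^2 ≡ 4^2 = 16 ≡ 16 (mod 229)
2^8 = (2^4)^2 ≡ 16^2 = 256 ≡ 27 (mod 229)
2^16 = (2^8)^2 ≡ 27^2 = 729 ≡ 42 (mod 229)
2^20 = 2^16 · 2^4 ≡ 42 · 16 ≡ 214 (mod 229).
So B = 214. Ivy then computes K = B^a mod p = 214^17 mod 229.
214^1 ≡ 214 (mod 229)
214^2 = (214^1)^2 ≡ 214^2 = 45796 ≡ 225 (mod 229)
214^4 = (214^2)^2 ≡ 225^2 = 50625 ≡ 16 (mod 229)
214^8 = (214^4)^2 ≡ 16^2 = 256 ≡ 27 (mod 229)
214^16 = (214^8)^2 ≡ 27^2 = 729 ≡ 42 (mod 229)
214^17 = 214^16 · 214^1 ≡ 42 · 214 ≡ 57 (mod 229).

57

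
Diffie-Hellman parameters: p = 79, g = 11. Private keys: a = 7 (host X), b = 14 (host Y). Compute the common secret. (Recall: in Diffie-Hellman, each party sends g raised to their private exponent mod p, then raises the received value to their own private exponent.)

13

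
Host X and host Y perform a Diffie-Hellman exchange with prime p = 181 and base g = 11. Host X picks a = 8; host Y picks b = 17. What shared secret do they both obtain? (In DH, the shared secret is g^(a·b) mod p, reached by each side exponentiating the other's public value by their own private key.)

170

Host X sends A = g^a mod p = 11^8 mod 181.
11^1 ≡ 11 (mod 181)
11^2 = (11^1)^2 ≡ 11^2 = 121 ≡ 121 (mod 181)
11^4 = (11^2)^2 ≡ 121^2 = 14641 ≡ 161 (mod 181)
11^8 = (11^4)^2 ≡ 161^2 = 25921 ≡ 38 (mod 181)
So A = 38. Host Y then computes K = A^b mod p = 38^17 mod 181.
38^1 ≡ 38 (mod 181)
38^2 = (38^1)^2 ≡ 38^2 = 1444 ≡ 177 (mod 181)
38^4 = (38^2)^2 ≡ 177^2 = 31329 ≡ 16 (mod 181)
38^8 = (38^4)^2 ≡ 16^2 = 256 ≡ 75 (mod 181)
38^16 = (38^8)^2 ≡ 75^2 = 5625 ≡ 14 (mod 181)
38^17 = 38^16 · 38^1 ≡ 14 · 38 ≡ 170 (mod 181).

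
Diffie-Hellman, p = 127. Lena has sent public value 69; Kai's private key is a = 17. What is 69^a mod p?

104

Shared key K = 69^17 mod 127.
69^1 ≡ 69 (mod 127)
69^2 = (69^1)^2 ≡ 69^2 = 4761 ≡ 62 (mod 127)
69^4 = (69^2)^2 ≡ 62^2 = 3844 ≡ 34 (mod 127)
69^8 = (69^4)^2 ≡ 34^2 = 1156 ≡ 13 (mod 127)
69^16 = (69^8)^2 ≡ 13^2 = 169 ≡ 42 (mod 127)
69^17 = 69^16 · 69^1 ≡ 42 · 69 ≡ 104 (mod 127).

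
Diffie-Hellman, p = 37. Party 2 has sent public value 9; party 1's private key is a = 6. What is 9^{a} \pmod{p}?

Shared key K = 9^6 mod 37.
9^1 ≡ 9 (mod 37)
9^2 = (9^1)^2 ≡ 9^2 = 81 ≡ 7 (mod 37)
9^4 = (9^2)^2 ≡ 7^2 = 49 ≡ 12 (mod 37)
9^6 = 9^4 · 9^2 ≡ 12 · 7 ≡ 10 (mod 37).

10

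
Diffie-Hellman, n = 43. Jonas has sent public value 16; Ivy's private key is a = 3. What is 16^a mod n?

Shared key K = 16^3 mod 43.
16^1 ≡ 16 (mod 43)
16^2 = (16^1)^2 ≡ 16^2 = 256 ≡ 41 (mod 43)
16^3 = 16^2 · 16^1 ≡ 41 · 16 ≡ 11 (mod 43).

11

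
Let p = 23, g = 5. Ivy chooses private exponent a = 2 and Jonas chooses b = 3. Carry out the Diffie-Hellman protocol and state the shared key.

Jonas sends B = g^b mod p = 5^3 mod 23.
5^1 ≡ 5 (mod 23)
5^2 = (5^1)^2 ≡ 5^2 = 25 ≡ 2 (mod 23)
5^3 = 5^2 · 5^1 ≡ 2 · 5 ≡ 10 (mod 23).
So B = 10. Ivy then computes K = B^a mod p = 10^2 mod 23.
10^1 ≡ 10 (mod 23)
10^2 = (10^1)^2 ≡ 10^2 = 100 ≡ 8 (mod 23)

8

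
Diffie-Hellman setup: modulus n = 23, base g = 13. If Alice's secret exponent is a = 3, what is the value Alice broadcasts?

12

Public value = 13^3 (mod 23).
13^1 ≡ 13 (mod 23)
13^2 = (13^1)^2 ≡ 13^2 = 169 ≡ 8 (mod 23)
13^3 = 13^2 · 13^1 ≡ 8 · 13 ≡ 12 (mod 23).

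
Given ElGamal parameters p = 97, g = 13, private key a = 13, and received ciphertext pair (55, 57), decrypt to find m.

Shared mask s = c₁^a mod p = 55^13 mod 97.
55^1 ≡ 55 (mod 97)
55^2 = (55^1)^2 ≡ 55^2 = 3025 ≡ 18 (mod 97)
55^4 = (55^2)^2 ≡ 18^2 = 324 ≡ 33 (mod 97)
55^8 = (55^4)^2 ≡ 33^2 = 1089 ≡ 22 (mod 97)
55^13 = 55^8 · 55^4 · 55^1 ≡ 22 · 33 · 55 ≡ 63 (mod 97).
So s = 63; s⁻¹ ≡ 77 (mod 97).
m = c₂ · s⁻¹ mod 97 = 57 · 77 mod 97 = 24.

24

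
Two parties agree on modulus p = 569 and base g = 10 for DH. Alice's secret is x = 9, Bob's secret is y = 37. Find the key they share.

231

Alice sends A = g^x mod p = 10^9 mod 569.
10^1 ≡ 10 (mod 569)
10^2 = (10^1)^2 ≡ 10^2 = 100 ≡ 100 (mod 569)
10^4 = (10^2)^2 ≡ 100^2 = 10000 ≡ 327 (mod 569)
10^8 = (10^4)^2 ≡ 327^2 = 106929 ≡ 526 (mod 569)
10^9 = 10^8 · 10^1 ≡ 526 · 10 ≡ 139 (mod 569).
So A = 139. Bob then computes K = A^y mod p = 139^37 mod 569.
139^1 ≡ 139 (mod 569)
139^2 = (139^1)^2 ≡ 139^2 = 19321 ≡ 544 (mod 569)
139^4 = (139^2)^2 ≡ 544^2 = 295936 ≡ 56 (mod 569)
139^8 = (139^4)^2 ≡ 56^2 = 3136 ≡ 291 (mod 569)
139^16 = (139^8)^2 ≡ 291^2 = 84681 ≡ 469 (mod 569)
139^32 = (139^16)^2 ≡ 469^2 = 219961 ≡ 327 (mod 569)
139^37 = 139^32 · 139^4 · 139^1 ≡ 327 · 56 · 139 ≡ 231 (mod 569).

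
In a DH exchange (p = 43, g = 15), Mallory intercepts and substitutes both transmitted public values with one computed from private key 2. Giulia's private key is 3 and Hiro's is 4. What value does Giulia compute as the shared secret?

11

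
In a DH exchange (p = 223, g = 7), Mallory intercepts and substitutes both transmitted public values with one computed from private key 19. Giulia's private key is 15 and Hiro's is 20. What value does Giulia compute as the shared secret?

119

Giulia receives Mallory's public value M = 7^19 mod 223 instead of the honest one.
7^1 ≡ 7 (mod 223)
7^2 = (7^1)^2 ≡ 7^2 = 49 ≡ 49 (mod 223)
7^4 = (7^2)^2 ≡ 49^2 = 2401 ≡ 171 (mod 223)
7^8 = (7^4)^2 ≡ 171^2 = 29241 ≡ 28 (mod 223)
7^16 = (7^8)^2 ≡ 28^2 = 784 ≡ 115 (mod 223)
7^19 = 7^16 · 7^2 · 7^1 ≡ 115 · 49 · 7 ≡ 197 (mod 223).
So M = 197. Giulia computes K = M^15 mod 223.
197^1 ≡ 197 (mod 223)
197^2 = (197^1)^2 ≡ 197^2 = 38809 ≡ 7 (mod 223)
197^4 = (197^2)^2 ≡ 7^2 = 49 ≡ 49 (mod 223)
197^8 = (197^4)^2 ≡ 49^2 = 2401 ≡ 171 (mod 223)
197^15 = 197^8 · 197^4 · 197^2 · 197^1 ≡ 171 · 49 · 7 · 197 ≡ 119 (mod 223).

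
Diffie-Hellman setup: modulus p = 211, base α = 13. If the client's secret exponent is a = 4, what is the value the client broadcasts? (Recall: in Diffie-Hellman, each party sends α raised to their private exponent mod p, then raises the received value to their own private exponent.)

76

Public value = 13^4 (mod 211).
13^1 ≡ 13 (mod 211)
13^2 = (13^1)^2 ≡ 13^2 = 169 ≡ 169 (mod 211)
13^4 = (13^2)^2 ≡ 169^2 = 28561 ≡ 76 (mod 211)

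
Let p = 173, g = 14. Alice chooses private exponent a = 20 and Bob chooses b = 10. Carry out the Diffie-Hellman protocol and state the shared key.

81

Bob sends B = g^b mod p = 14^10 mod 173.
14^1 ≡ 14 (mod 173)
14^2 = (14^1)^2 ≡ 14^2 = 196 ≡ 23 (mod 173)
14^4 = (14^2)^2 ≡ 23^2 = 529 ≡ 10 (mod 173)
14^8 = (14^4)^2 ≡ 10^2 = 100 ≡ 100 (mod 173)
14^10 = 14^8 · 14^2 ≡ 100 · 23 ≡ 51 (mod 173).
So B = 51. Alice then computes K = B^a mod p = 51^20 mod 173.
51^1 ≡ 51 (mod 173)
51^2 = (51^1)^2 ≡ 51^2 = 2601 ≡ 6 (mod 173)
51^4 = (51^2)^2 ≡ 6^2 = 36 ≡ 36 (mod 173)
51^8 = (51^4)^2 ≡ 36^2 = 1296 ≡ 85 (mod 173)
51^16 = (51^8)^2 ≡ 85^2 = 7225 ≡ 132 (mod 173)
51^20 = 51^16 · 51^4 ≡ 132 · 36 ≡ 81 (mod 173).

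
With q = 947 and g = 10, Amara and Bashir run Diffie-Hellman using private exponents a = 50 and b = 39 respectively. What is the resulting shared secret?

Bashir sends B = g^b mod q = 10^39 mod 947.
10^1 ≡ 10 (mod 947)
10^2 = (10^1)^2 ≡ 10^2 = 100 ≡ 100 (mod 947)
10^4 = (10^2)^2 ≡ 100^2 = 10000 ≡ 530 (mod 947)
10^8 = (10^4)^2 ≡ 530^2 = 280900 ≡ 588 (mod 947)
10^16 = (10^8)^2 ≡ 588^2 = 345744 ≡ 89 (mod 947)
10^32 = (10^16)^2 ≡ 89^2 = 7921 ≡ 345 (mod 947)
10^39 = 10^32 · 10^4 · 10^2 · 10^1 ≡ 345 · 530 · 100 · 10 ≡ 399 (mod 947).
So B = 399. Amara then computes K = B^a mod q = 399^50 mod 947.
399^1 ≡ 399 (mod 947)
399^2 = (399^1)^2 ≡ 399^2 = 159201 ≡ 105 (mod 947)
399^4 = (399^2)^2 ≡ 105^2 = 11025 ≡ 608 (mod 947)
399^8 = (399^4)^2 ≡ 608^2 = 369664 ≡ 334 (mod 947)
399^16 = (399^8)^2 ≡ 334^2 = 111556 ≡ 757 (mod 947)
399^32 = (399^16)^2 ≡ 757^2 = 573049 ≡ 114 (mod 947)
399^50 = 399^32 · 399^16 · 399^2 ≡ 114 · 757 · 105 ≡ 394 (mod 947).

394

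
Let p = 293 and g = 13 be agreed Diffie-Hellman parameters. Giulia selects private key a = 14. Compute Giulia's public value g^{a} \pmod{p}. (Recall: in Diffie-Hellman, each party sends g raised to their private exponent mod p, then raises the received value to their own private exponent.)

Public value = 13^{14} \pmod{293}.
13^1 ≡ 13 (mod 293)
13^2 = (13^1)^2 ≡ 13^2 = 169 ≡ 169 (mod 293)
13^4 = (13^2)^2 ≡ 169^2 = 28561 ≡ 140 (mod 293)
13^8 = (13^4)^2 ≡ 140^2 = 19600 ≡ 262 (mod 293)
13^14 = 13^8 · 13^4 · 13^2 ≡ 262 · 140 · 169 ≡ 212 (mod 293).

212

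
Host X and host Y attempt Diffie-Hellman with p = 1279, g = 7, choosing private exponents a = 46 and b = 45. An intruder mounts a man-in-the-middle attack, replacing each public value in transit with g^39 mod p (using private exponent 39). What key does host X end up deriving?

295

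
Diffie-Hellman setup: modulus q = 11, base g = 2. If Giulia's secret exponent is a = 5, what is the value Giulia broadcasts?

10

Public value = 2^5 mod 11.
2^1 ≡ 2 (mod 11)
2^2 = (2^1)^2 ≡ 2^2 = 4 ≡ 4 (mod 11)
2^4 = (2^2)^2 ≡ 4^2 = 16 ≡ 5 (mod 11)
2^5 = 2^4 · 2^1 ≡ 5 · 2 ≡ 10 (mod 11).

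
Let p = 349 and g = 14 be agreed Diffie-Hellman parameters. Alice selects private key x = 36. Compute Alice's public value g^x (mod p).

Public value = 14^36 (mod 349).
14^1 ≡ 14 (mod 349)
14^2 = (14^1)^2 ≡ 14^2 = 196 ≡ 196 (mod 349)
14^4 = (14^2)^2 ≡ 196^2 = 38416 ≡ 26 (mod 349)
14^8 = (14^4)^2 ≡ 26^2 = 676 ≡ 327 (mod 349)
14^16 = (14^8)^2 ≡ 327^2 = 106929 ≡ 135 (mod 349)
14^32 = (14^16)^2 ≡ 135^2 = 18225 ≡ 77 (mod 349)
14^36 = 14^32 · 14^4 ≡ 77 · 26 ≡ 257 (mod 349).

257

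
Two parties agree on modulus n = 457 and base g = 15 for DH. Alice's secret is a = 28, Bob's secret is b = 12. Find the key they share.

Bob sends B = g^b mod n = 15^12 mod 457.
15^1 ≡ 15 (mod 457)
15^2 = (15^1)^2 ≡ 15^2 = 225 ≡ 225 (mod 457)
15^4 = (15^2)^2 ≡ 225^2 = 50625 ≡ 355 (mod 457)
15^8 = (15^4)^2 ≡ 355^2 = 126025 ≡ 350 (mod 457)
15^12 = 15^8 · 15^4 ≡ 350 · 355 ≡ 403 (mod 457).
So B = 403. Alice then computes K = B^a mod n = 403^28 mod 457.
403^1 ≡ 403 (mod 457)
403^2 = (403^1)^2 ≡ 403^2 = 162409 ≡ 174 (mod 457)
403^4 = (403^2)^2 ≡ 174^2 = 30276 ≡ 114 (mod 457)
403^8 = (403^4)^2 ≡ 114^2 = 12996 ≡ 200 (mod 457)
403^16 = (403^8)^2 ≡ 200^2 = 40000 ≡ 241 (mod 457)
403^28 = 403^16 · 403^8 · 403^4 ≡ 241 · 200 · 114 ≡ 289 (mod 457).

289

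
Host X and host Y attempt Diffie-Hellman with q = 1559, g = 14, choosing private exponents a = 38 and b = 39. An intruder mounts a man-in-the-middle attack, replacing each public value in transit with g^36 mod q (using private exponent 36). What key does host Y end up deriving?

Host Y receives an intruder's public value M = 14^36 mod 1559 instead of the honest one.
14^1 ≡ 14 (mod 1559)
14^2 = (14^1)^2 ≡ 14^2 = 196 ≡ 196 (mod 1559)
14^4 = (14^2)^2 ≡ 196^2 = 38416 ≡ 1000 (mod 1559)
14^8 = (14^4)^2 ≡ 1000^2 = 1000000 ≡ 681 (mod 1559)
14^16 = (14^8)^2 ≡ 681^2 = 463761 ≡ 738 (mod 1559)
14^32 = (14^16)^2 ≡ 738^2 = 544644 ≡ 553 (mod 1559)
14^36 = 14^32 · 14^4 ≡ 553 · 1000 ≡ 1114 (mod 1559).
So M = 1114. Host Y computes K = M^39 mod 1559.
1114^1 ≡ 1114 (mod 1559)
1114^2 = (1114^1)^2 ≡ 1114^2 = 1240996 ≡ 32 (mod 1559)
1114^4 = (1114^2)^2 ≡ 32^2 = 1024 ≡ 1024 (mod 1559)
1114^8 = (1114^4)^2 ≡ 1024^2 = 1048576 ≡ 928 (mod 1559)
1114^16 = (1114^8)^2 ≡ 928^2 = 861184 ≡ 616 (mod 1559)
1114^32 = (1114^16)^2 ≡ 616^2 = 379456 ≡ 619 (mod 1559)
1114^39 = 1114^32 · 1114^4 · 1114^2 · 1114^1 ≡ 619 · 1024 · 32 · 1114 ≡ 121 (mod 1559).

121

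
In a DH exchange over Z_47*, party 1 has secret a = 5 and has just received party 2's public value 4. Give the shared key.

37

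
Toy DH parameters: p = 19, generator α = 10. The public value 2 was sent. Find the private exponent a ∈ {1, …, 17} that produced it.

17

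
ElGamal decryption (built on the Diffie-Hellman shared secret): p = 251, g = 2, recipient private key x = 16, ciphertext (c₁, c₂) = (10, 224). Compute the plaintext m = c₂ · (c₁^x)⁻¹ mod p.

29

Shared mask s = c₁^x mod p = 10^16 mod 251.
10^1 ≡ 10 (mod 251)
10^2 = (10^1)^2 ≡ 10^2 = 100 ≡ 100 (mod 251)
10^4 = (10^2)^2 ≡ 100^2 = 10000 ≡ 211 (mod 251)
10^8 = (10^4)^2 ≡ 211^2 = 44521 ≡ 94 (mod 251)
10^16 = (10^8)^2 ≡ 94^2 = 8836 ≡ 51 (mod 251)
So s = 51; s⁻¹ ≡ 64 (mod 251).
m = c₂ · s⁻¹ mod 251 = 224 · 64 mod 251 = 29.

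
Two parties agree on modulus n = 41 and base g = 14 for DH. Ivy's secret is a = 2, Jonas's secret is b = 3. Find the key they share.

9

Jonas sends B = g^b mod n = 14^3 mod 41.
14^1 ≡ 14 (mod 41)
14^2 = (14^1)^2 ≡ 14^2 = 196 ≡ 32 (mod 41)
14^3 = 14^2 · 14^1 ≡ 32 · 14 ≡ 38 (mod 41).
So B = 38. Ivy then computes K = B^a mod n = 38^2 mod 41.
38^1 ≡ 38 (mod 41)
38^2 = (38^1)^2 ≡ 38^2 = 1444 ≡ 9 (mod 41)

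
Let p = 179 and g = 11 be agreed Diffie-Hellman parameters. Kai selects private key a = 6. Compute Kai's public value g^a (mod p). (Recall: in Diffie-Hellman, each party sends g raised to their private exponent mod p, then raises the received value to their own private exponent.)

177

Public value = 11^6 (mod 179).
11^1 ≡ 11 (mod 179)
11^2 = (11^1)^2 ≡ 11^2 = 121 ≡ 121 (mod 179)
11^4 = (11^2)^2 ≡ 121^2 = 14641 ≡ 142 (mod 179)
11^6 = 11^4 · 11^2 ≡ 142 · 121 ≡ 177 (mod 179).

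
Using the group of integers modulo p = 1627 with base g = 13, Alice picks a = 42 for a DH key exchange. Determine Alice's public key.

197

Public value = 13^42 mod 1627.
13^1 ≡ 13 (mod 1627)
13^2 = (13^1)^2 ≡ 13^2 = 169 ≡ 169 (mod 1627)
13^4 = (13^2)^2 ≡ 169^2 = 28561 ≡ 902 (mod 1627)
13^8 = (13^4)^2 ≡ 902^2 = 813604 ≡ 104 (mod 1627)
13^16 = (13^8)^2 ≡ 104^2 = 10816 ≡ 1054 (mod 1627)
13^32 = (13^16)^2 ≡ 1054^2 = 1110916 ≡ 1302 (mod 1627)
13^42 = 13^32 · 13^8 · 13^2 ≡ 1302 · 104 · 169 ≡ 197 (mod 1627).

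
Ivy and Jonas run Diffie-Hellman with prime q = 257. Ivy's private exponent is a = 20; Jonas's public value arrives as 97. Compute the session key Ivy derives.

Shared key K = 97^20 mod 257.
97^1 ≡ 97 (mod 257)
97^2 = (97^1)^2 ≡ 97^2 = 9409 ≡ 157 (mod 257)
97^4 = (97^2)^2 ≡ 157^2 = 24649 ≡ 234 (mod 257)
97^8 = (97^4)^2 ≡ 234^2 = 54756 ≡ 15 (mod 257)
97^16 = (97^8)^2 ≡ 15^2 = 225 ≡ 225 (mod 257)
97^20 = 97^16 · 97^4 ≡ 225 · 234 ≡ 222 (mod 257).

222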